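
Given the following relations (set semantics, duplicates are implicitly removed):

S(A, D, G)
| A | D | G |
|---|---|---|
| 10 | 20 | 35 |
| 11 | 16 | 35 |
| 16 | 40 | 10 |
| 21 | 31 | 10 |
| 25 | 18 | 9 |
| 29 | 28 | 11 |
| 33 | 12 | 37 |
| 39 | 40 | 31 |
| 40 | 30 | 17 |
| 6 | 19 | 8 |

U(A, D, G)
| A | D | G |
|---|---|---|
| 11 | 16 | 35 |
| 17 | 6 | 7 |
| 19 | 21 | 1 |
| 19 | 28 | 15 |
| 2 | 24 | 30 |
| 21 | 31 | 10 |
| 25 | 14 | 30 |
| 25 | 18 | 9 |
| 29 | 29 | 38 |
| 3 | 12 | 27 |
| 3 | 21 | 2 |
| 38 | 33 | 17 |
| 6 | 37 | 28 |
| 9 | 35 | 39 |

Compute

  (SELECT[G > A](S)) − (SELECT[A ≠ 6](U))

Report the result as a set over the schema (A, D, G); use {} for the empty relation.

Selection G > A: {(10, 20, 35), (11, 16, 35), (33, 12, 37), (6, 19, 8)}
Selection A ≠ 6: {(11, 16, 35), (17, 6, 7), (19, 21, 1), (19, 28, 15), (2, 24, 30), (21, 31, 10), (25, 14, 30), (25, 18, 9), (29, 29, 38), (3, 12, 27), (3, 21, 2), (38, 33, 17), (9, 35, 39)}
Set difference of the two operands is {(10, 20, 35), (33, 12, 37), (6, 19, 8)}.

{(10, 20, 35), (33, 12, 37), (6, 19, 8)}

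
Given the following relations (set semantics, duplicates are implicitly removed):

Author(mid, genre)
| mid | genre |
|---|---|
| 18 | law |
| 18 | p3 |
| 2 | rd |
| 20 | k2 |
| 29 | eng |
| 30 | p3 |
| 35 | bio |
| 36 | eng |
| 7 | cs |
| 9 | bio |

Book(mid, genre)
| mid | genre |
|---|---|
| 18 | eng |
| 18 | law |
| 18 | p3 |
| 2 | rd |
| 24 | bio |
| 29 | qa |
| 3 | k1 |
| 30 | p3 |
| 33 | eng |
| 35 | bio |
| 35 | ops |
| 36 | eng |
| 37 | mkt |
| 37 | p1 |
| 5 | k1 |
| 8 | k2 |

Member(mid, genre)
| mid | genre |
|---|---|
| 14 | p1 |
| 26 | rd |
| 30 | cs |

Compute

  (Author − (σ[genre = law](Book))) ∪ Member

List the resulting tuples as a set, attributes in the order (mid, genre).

{(14, p1), (18, p3), (2, rd), (20, k2), (26, rd), (29, eng), (30, cs), (30, p3), (35, bio), (36, eng), (7, cs), (9, bio)}

Filtering on genre = law leaves {(18, law)}.
Taking the difference: {(18, p3), (2, rd), (20, k2), (29, eng), (30, p3), (35, bio), (36, eng), (7, cs), (9, bio)}
Taking the union: {(14, p1), (18, p3), (2, rd), (20, k2), (26, rd), (29, eng), (30, cs), (30, p3), (35, bio), (36, eng), (7, cs), (9, bio)}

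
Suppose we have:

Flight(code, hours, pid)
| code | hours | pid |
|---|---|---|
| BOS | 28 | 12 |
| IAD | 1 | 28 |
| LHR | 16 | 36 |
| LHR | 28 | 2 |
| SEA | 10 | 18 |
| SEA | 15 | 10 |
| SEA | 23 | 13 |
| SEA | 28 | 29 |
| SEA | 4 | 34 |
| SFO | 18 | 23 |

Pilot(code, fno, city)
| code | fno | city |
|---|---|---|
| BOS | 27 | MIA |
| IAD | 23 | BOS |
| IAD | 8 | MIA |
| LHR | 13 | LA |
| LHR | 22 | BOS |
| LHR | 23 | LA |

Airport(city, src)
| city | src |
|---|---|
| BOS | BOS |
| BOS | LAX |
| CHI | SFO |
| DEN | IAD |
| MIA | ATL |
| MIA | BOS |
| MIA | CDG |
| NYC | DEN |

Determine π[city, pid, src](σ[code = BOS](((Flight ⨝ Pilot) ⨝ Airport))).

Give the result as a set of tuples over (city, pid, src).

Flight ⋈ Pilot (natural join on code): {(BOS, 28, 12, 27, MIA), (IAD, 1, 28, 23, BOS), (IAD, 1, 28, 8, MIA), (LHR, 16, 36, 13, LA), (LHR, 16, 36, 22, BOS), (LHR, 16, 36, 23, LA), (LHR, 28, 2, 13, LA), (LHR, 28, 2, 22, BOS), (LHR, 28, 2, 23, LA)}
(Flight ⨝ Pilot) ⋈ Airport (natural join on city): {(BOS, 28, 12, 27, MIA, ATL), (BOS, 28, 12, 27, MIA, BOS), (BOS, 28, 12, 27, MIA, CDG), (IAD, 1, 28, 23, BOS, BOS), (IAD, 1, 28, 23, BOS, LAX), (IAD, 1, 28, 8, MIA, ATL), (IAD, 1, 28, 8, MIA, BOS), (IAD, 1, 28, 8, MIA, CDG), (LHR, 16, 36, 22, BOS, BOS), (LHR, 16, 36, 22, BOS, LAX), (LHR, 28, 2, 22, BOS, BOS), (LHR, 28, 2, 22, BOS, LAX)}
σ[code = BOS]: keep tuples satisfying code = BOS → {(BOS, 28, 12, 27, MIA, ATL), (BOS, 28, 12, 27, MIA, BOS), (BOS, 28, 12, 27, MIA, CDG)}
π_{city, pid, src} gives {(MIA, 12, ATL), (MIA, 12, BOS), (MIA, 12, CDG)}.

{(MIA, 12, ATL), (MIA, 12, BOS), (MIA, 12, CDG)}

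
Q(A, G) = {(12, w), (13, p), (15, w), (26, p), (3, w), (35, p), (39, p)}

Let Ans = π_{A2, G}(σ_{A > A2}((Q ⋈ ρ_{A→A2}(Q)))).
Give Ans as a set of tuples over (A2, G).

ρ[A→A2]: schema becomes (A2, G); tuples unchanged.
Q ⋈ ρ_{A→A2}(Q) (natural join on G): {(12, w, 12), (12, w, 15), (12, w, 3), (13, p, 13), (13, p, 26), (13, p, 35), (13, p, 39), (15, w, 12), (15, w, 15), (15, w, 3), (26, p, 13), (26, p, 26), (26, p, 35), (26, p, 39), (3, w, 12), (3, w, 15), (3, w, 3), (35, p, 13), (35, p, 26), (35, p, 35), (35, p, 39), (39, p, 13), (39, p, 26), (39, p, 35), (39, p, 39)}
Filtering on A > A2 leaves {(12, w, 3), (15, w, 12), (15, w, 3), (26, p, 13), (35, p, 13), (35, p, 26), (39, p, 13), (39, p, 26), (39, p, 35)}.
Keep only column(s) A2, G (4 duplicate(s) eliminated): {(12, w), (13, p), (26, p), (3, w), (35, p)}

{(12, w), (13, p), (26, p), (3, w), (35, p)}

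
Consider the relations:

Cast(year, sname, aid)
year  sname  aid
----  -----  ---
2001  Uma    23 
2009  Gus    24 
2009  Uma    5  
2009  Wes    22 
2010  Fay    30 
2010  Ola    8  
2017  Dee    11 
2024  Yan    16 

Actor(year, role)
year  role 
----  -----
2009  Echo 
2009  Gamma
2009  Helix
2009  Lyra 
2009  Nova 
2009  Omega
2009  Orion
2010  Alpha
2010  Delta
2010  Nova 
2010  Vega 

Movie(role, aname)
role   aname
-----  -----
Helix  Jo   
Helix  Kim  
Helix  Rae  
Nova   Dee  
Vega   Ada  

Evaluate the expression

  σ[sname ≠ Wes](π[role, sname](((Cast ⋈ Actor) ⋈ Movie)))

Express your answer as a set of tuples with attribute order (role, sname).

{(Helix, Gus), (Helix, Uma), (Nova, Fay), (Nova, Gus), (Nova, Ola), (Nova, Uma), (Vega, Fay), (Vega, Ola)}

Natural join on year: {(2009, Gus, 24, Echo), (2009, Gus, 24, Gamma), (2009, Gus, 24, Helix), (2009, Gus, 24, Lyra), (2009, Gus, 24, Nova), (2009, Gus, 24, Omega), (2009, Gus, 24, Orion), (2009, Uma, 5, Echo), (2009, Uma, 5, Gamma), (2009, Uma, 5, Helix), (2009, Uma, 5, Lyra), (2009, Uma, 5, Nova), (2009, Uma, 5, Omega), (2009, Uma, 5, Orion), (2009, Wes, 22, Echo), (2009, Wes, 22, Gamma), (2009, Wes, 22, Helix), (2009, Wes, 22, Lyra), (2009, Wes, 22, Nova), (2009, Wes, 22, Omega), (2009, Wes, 22, Orion), (2010, Fay, 30, Alpha), (2010, Fay, 30, Delta), (2010, Fay, 30, Nova), (2010, Fay, 30, Vega), (2010, Ola, 8, Alpha), (2010, Ola, 8, Delta), (2010, Ola, 8, Nova), (2010, Ola, 8, Vega)}
Natural join on role: {(2009, Gus, 24, Helix, Jo), (2009, Gus, 24, Helix, Kim), (2009, Gus, 24, Helix, Rae), (2009, Gus, 24, Nova, Dee), (2009, Uma, 5, Helix, Jo), (2009, Uma, 5, Helix, Kim), (2009, Uma, 5, Helix, Rae), (2009, Uma, 5, Nova, Dee), (2009, Wes, 22, Helix, Jo), (2009, Wes, 22, Helix, Kim), (2009, Wes, 22, Helix, Rae), (2009, Wes, 22, Nova, Dee), (2010, Fay, 30, Nova, Dee), (2010, Fay, 30, Vega, Ada), (2010, Ola, 8, Nova, Dee), (2010, Ola, 8, Vega, Ada)}
Keep only column(s) role, sname (6 duplicate(s) eliminated): {(Helix, Gus), (Helix, Uma), (Helix, Wes), (Nova, Fay), (Nova, Gus), (Nova, Ola), (Nova, Uma), (Nova, Wes), (Vega, Fay), (Vega, Ola)}
σ[sname ≠ Wes]: keep tuples satisfying sname ≠ Wes → {(Helix, Gus), (Helix, Uma), (Nova, Fay), (Nova, Gus), (Nova, Ola), (Nova, Uma), (Vega, Fay), (Vega, Ola)}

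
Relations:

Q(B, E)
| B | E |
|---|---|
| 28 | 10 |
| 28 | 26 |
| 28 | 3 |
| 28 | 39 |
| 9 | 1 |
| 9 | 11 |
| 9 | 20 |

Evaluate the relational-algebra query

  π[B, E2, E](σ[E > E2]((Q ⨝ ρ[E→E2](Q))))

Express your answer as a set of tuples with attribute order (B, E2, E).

ρ[E→E2]: schema becomes (B, E2); tuples unchanged.
Natural join on B: {(28, 10, 10), (28, 10, 26), (28, 10, 3), (28, 10, 39), (28, 26, 10), (28, 26, 26), (28, 26, 3), (28, 26, 39), (28, 3, 10), (28, 3, 26), (28, 3, 3), (28, 3, 39), (28, 39, 10), (28, 39, 26), (28, 39, 3), (28, 39, 39), (9, 1, 1), (9, 1, 11), (9, 1, 20), (9, 11, 1), (9, 11, 11), (9, 11, 20), (9, 20, 1), (9, 20, 11), (9, 20, 20)}
Apply σ_{E > E2}; surviving tuples: {(28, 10, 3), (28, 26, 10), (28, 26, 3), (28, 39, 10), (28, 39, 26), (28, 39, 3), (9, 11, 1), (9, 20, 1), (9, 20, 11)}
Projecting to B, E2, E: {(28, 10, 26), (28, 10, 39), (28, 26, 39), (28, 3, 10), (28, 3, 26), (28, 3, 39), (9, 1, 11), (9, 1, 20), (9, 11, 20)}

{(28, 10, 26), (28, 10, 39), (28, 26, 39), (28, 3, 10), (28, 3, 26), (28, 3, 39), (9, 1, 11), (9, 1, 20), (9, 11, 20)}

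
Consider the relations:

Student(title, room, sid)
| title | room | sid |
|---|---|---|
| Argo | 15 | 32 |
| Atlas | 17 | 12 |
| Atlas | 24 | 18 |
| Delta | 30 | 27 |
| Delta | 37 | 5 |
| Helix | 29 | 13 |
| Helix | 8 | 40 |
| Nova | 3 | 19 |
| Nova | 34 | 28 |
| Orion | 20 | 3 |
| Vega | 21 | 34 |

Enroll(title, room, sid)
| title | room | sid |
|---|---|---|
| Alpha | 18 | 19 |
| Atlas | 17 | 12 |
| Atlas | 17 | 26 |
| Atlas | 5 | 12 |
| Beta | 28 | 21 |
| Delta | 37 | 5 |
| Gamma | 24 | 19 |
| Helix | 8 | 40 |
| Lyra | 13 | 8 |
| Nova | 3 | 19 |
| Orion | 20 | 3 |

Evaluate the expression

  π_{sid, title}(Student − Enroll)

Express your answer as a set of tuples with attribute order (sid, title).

Difference: {(Argo, 15, 32), (Atlas, 17, 12), (Atlas, 24, 18), (Delta, 30, 27), (Delta, 37, 5), (Helix, 29, 13), (Helix, 8, 40), (Nova, 3, 19), (Nova, 34, 28), (Orion, 20, 3), (Vega, 21, 34)} with {(Alpha, 18, 19), (Atlas, 17, 12), (Atlas, 17, 26), (Atlas, 5, 12), (Beta, 28, 21), (Delta, 37, 5), (Gamma, 24, 19), (Helix, 8, 40), (Lyra, 13, 8), (Nova, 3, 19), (Orion, 20, 3)} → {(Argo, 15, 32), (Atlas, 24, 18), (Delta, 30, 27), (Helix, 29, 13), (Nova, 34, 28), (Vega, 21, 34)}
Keep only column(s) sid, title: {(13, Helix), (18, Atlas), (27, Delta), (28, Nova), (32, Argo), (34, Vega)}

{(13, Helix), (18, Atlas), (27, Delta), (28, Nova), (32, Argo), (34, Vega)}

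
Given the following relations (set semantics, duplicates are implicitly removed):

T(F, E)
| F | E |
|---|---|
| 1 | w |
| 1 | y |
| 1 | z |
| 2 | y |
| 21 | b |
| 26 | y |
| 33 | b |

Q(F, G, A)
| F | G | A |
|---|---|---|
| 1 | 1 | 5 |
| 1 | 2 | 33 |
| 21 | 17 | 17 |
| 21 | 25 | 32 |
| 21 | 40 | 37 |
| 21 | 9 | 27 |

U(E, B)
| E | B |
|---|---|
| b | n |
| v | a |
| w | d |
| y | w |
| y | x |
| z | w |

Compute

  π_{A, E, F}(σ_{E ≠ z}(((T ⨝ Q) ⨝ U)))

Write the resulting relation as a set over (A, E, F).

{(17, b, 21), (27, b, 21), (32, b, 21), (33, w, 1), (33, y, 1), (37, b, 21), (5, w, 1), (5, y, 1)}

Joining T and Q on F yields {(1, w, 1, 5), (1, w, 2, 33), (1, y, 1, 5), (1, y, 2, 33), (1, z, 1, 5), (1, z, 2, 33), (21, b, 17, 17), (21, b, 25, 32), (21, b, 40, 37), (21, b, 9, 27)}.
Joining (T ⨝ Q) and U on E yields {(1, w, 1, 5, d), (1, w, 2, 33, d), (1, y, 1, 5, w), (1, y, 1, 5, x), (1, y, 2, 33, w), (1, y, 2, 33, x), (1, z, 1, 5, w), (1, z, 2, 33, w), (21, b, 17, 17, n), (21, b, 25, 32, n), (21, b, 40, 37, n), (21, b, 9, 27, n)}.
σ[E ≠ z]: keep tuples satisfying E ≠ z → {(1, w, 1, 5, d), (1, w, 2, 33, d), (1, y, 1, 5, w), (1, y, 1, 5, x), (1, y, 2, 33, w), (1, y, 2, 33, x), (21, b, 17, 17, n), (21, b, 25, 32, n), (21, b, 40, 37, n), (21, b, 9, 27, n)}
π[A, E, F]: project onto (A, E, F) (2 duplicate(s) eliminated) → {(17, b, 21), (27, b, 21), (32, b, 21), (33, w, 1), (33, y, 1), (37, b, 21), (5, w, 1), (5, y, 1)}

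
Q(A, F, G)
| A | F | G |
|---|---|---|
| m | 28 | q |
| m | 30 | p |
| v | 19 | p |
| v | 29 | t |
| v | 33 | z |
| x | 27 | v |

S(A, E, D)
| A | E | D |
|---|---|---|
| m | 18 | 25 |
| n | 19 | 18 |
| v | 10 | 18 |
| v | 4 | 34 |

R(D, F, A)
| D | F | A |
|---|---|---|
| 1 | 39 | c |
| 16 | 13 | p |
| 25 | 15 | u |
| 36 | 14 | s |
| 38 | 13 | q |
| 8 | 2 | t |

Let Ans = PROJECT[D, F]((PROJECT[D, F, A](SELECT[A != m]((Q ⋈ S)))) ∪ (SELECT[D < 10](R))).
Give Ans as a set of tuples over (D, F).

{(1, 39), (18, 19), (18, 29), (18, 33), (34, 19), (34, 29), (34, 33), (8, 2)}

Natural join on A: {(m, 28, q, 18, 25), (m, 30, p, 18, 25), (v, 19, p, 10, 18), (v, 19, p, 4, 34), (v, 29, t, 10, 18), (v, 29, t, 4, 34), (v, 33, z, 10, 18), (v, 33, z, 4, 34)}
Filtering on A != m leaves {(v, 19, p, 10, 18), (v, 19, p, 4, 34), (v, 29, t, 10, 18), (v, 29, t, 4, 34), (v, 33, z, 10, 18), (v, 33, z, 4, 34)}.
π_{D, F, A} gives {(18, 19, v), (18, 29, v), (18, 33, v), (34, 19, v), (34, 29, v), (34, 33, v)}.
Filtering on D < 10 leaves {(1, 39, c), (8, 2, t)}.
Union: {(18, 19, v), (18, 29, v), (18, 33, v), (34, 19, v), (34, 29, v), (34, 33, v)} with {(1, 39, c), (8, 2, t)} → {(1, 39, c), (18, 19, v), (18, 29, v), (18, 33, v), (34, 19, v), (34, 29, v), (34, 33, v), (8, 2, t)}
π_{D, F} gives {(1, 39), (18, 19), (18, 29), (18, 33), (34, 19), (34, 29), (34, 33), (8, 2)}.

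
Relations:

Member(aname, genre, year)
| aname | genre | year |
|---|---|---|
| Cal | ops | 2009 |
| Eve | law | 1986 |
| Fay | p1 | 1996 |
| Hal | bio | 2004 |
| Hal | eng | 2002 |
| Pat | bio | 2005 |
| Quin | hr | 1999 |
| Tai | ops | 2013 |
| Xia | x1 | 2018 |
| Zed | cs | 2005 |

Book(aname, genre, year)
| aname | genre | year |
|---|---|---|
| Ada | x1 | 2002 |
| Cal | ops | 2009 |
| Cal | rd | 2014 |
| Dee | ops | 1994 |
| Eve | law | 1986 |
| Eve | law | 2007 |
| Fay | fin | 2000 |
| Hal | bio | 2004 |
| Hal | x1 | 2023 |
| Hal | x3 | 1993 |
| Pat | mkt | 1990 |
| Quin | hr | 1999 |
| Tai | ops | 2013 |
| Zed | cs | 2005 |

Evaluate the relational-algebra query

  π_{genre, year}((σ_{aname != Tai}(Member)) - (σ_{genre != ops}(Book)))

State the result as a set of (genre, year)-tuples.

Apply σ_{aname != Tai}; surviving tuples: {(Cal, ops, 2009), (Eve, law, 1986), (Fay, p1, 1996), (Hal, bio, 2004), (Hal, eng, 2002), (Pat, bio, 2005), (Quin, hr, 1999), (Xia, x1, 2018), (Zed, cs, 2005)}
Apply σ_{genre != ops}; surviving tuples: {(Ada, x1, 2002), (Cal, rd, 2014), (Eve, law, 1986), (Eve, law, 2007), (Fay, fin, 2000), (Hal, bio, 2004), (Hal, x1, 2023), (Hal, x3, 1993), (Pat, mkt, 1990), (Quin, hr, 1999), (Zed, cs, 2005)}
Taking the difference: {(Cal, ops, 2009), (Fay, p1, 1996), (Hal, eng, 2002), (Pat, bio, 2005), (Xia, x1, 2018)}
π_{genre, year} gives {(bio, 2005), (eng, 2002), (ops, 2009), (p1, 1996), (x1, 2018)}.

{(bio, 2005), (eng, 2002), (ops, 2009), (p1, 1996), (x1, 2018)}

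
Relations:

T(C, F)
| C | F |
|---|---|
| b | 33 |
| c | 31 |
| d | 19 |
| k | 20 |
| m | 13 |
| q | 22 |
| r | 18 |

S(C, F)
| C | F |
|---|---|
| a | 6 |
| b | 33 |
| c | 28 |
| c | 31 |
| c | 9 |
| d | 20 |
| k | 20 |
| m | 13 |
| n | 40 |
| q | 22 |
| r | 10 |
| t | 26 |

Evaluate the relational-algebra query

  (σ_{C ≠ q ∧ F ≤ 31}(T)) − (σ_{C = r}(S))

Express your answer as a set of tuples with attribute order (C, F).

{(c, 31), (d, 19), (k, 20), (m, 13), (r, 18)}

Filtering on C ≠ q ∧ F ≤ 31 leaves {(c, 31), (d, 19), (k, 20), (m, 13), (r, 18)}.
Filtering on C = r leaves {(r, 10)}.
Difference: {(c, 31), (d, 19), (k, 20), (m, 13), (r, 18)} with {(r, 10)} → {(c, 31), (d, 19), (k, 20), (m, 13), (r, 18)}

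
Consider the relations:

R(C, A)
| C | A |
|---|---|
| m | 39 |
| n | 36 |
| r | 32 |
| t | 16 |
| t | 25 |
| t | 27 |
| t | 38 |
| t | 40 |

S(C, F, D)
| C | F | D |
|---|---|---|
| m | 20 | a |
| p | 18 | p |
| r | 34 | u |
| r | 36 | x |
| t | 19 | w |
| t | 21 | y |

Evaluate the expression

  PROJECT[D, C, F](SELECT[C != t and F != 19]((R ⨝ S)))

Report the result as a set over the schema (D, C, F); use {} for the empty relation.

Joining R and S on C yields {(m, 39, 20, a), (r, 32, 34, u), (r, 32, 36, x), (t, 16, 19, w), (t, 16, 21, y), (t, 25, 19, w), (t, 25, 21, y), (t, 27, 19, w), (t, 27, 21, y), (t, 38, 19, w), (t, 38, 21, y), (t, 40, 19, w), (t, 40, 21, y)}.
σ[C != t and F != 19]: keep tuples satisfying C != t and F != 19 → {(m, 39, 20, a), (r, 32, 34, u), (r, 32, 36, x)}
Keep only column(s) D, C, F: {(a, m, 20), (u, r, 34), (x, r, 36)}

{(a, m, 20), (u, r, 34), (x, r, 36)}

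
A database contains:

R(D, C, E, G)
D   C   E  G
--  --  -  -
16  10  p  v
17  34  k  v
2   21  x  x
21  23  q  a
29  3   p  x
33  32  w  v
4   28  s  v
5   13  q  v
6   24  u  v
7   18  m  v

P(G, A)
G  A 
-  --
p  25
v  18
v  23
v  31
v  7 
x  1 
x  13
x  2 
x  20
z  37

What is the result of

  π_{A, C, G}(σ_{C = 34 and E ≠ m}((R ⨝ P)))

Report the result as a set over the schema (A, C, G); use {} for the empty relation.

{(18, 34, v), (23, 34, v), (31, 34, v), (7, 34, v)}

Natural join on G: {(16, 10, p, v, 18), (16, 10, p, v, 23), (16, 10, p, v, 31), (16, 10, p, v, 7), (17, 34, k, v, 18), (17, 34, k, v, 23), (17, 34, k, v, 31), (17, 34, k, v, 7), (2, 21, x, x, 1), (2, 21, x, x, 13), (2, 21, x, x, 2), (2, 21, x, x, 20), (29, 3, p, x, 1), (29, 3, p, x, 13), (29, 3, p, x, 2), (29, 3, p, x, 20), (33, 32, w, v, 18), (33, 32, w, v, 23), (33, 32, w, v, 31), (33, 32, w, v, 7), (4, 28, s, v, 18), (4, 28, s, v, 23), (4, 28, s, v, 31), (4, 28, s, v, 7), (5, 13, q, v, 18), (5, 13, q, v, 23), (5, 13, q, v, 31), (5, 13, q, v, 7), (6, 24, u, v, 18), (6, 24, u, v, 23), (6, 24, u, v, 31), (6, 24, u, v, 7), (7, 18, m, v, 18), (7, 18, m, v, 23), (7, 18, m, v, 31), (7, 18, m, v, 7)}
Filtering on C = 34 and E ≠ m leaves {(17, 34, k, v, 18), (17, 34, k, v, 23), (17, 34, k, v, 31), (17, 34, k, v, 7)}.
π_{A, C, G} gives {(18, 34, v), (23, 34, v), (31, 34, v), (7, 34, v)}.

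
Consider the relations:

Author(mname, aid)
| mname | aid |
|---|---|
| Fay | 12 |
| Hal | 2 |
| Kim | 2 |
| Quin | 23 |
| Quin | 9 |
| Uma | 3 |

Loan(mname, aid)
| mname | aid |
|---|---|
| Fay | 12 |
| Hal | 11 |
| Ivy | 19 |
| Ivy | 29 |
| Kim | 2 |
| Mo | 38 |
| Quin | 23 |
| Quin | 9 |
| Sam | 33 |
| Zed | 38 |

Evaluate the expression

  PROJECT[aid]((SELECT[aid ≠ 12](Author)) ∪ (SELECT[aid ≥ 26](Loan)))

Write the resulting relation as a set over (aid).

σ[aid ≠ 12]: keep tuples satisfying aid ≠ 12 → {(Hal, 2), (Kim, 2), (Quin, 23), (Quin, 9), (Uma, 3)}
σ[aid ≥ 26]: keep tuples satisfying aid ≥ 26 → {(Ivy, 29), (Mo, 38), (Sam, 33), (Zed, 38)}
Union: {(Hal, 2), (Kim, 2), (Quin, 23), (Quin, 9), (Uma, 3)} with {(Ivy, 29), (Mo, 38), (Sam, 33), (Zed, 38)} → {(Hal, 2), (Ivy, 29), (Kim, 2), (Mo, 38), (Quin, 23), (Quin, 9), (Sam, 33), (Uma, 3), (Zed, 38)}
Keep only column(s) aid (2 duplicate(s) eliminated): {2, 23, 29, 3, 33, 38, 9}

{2, 23, 29, 3, 33, 38, 9}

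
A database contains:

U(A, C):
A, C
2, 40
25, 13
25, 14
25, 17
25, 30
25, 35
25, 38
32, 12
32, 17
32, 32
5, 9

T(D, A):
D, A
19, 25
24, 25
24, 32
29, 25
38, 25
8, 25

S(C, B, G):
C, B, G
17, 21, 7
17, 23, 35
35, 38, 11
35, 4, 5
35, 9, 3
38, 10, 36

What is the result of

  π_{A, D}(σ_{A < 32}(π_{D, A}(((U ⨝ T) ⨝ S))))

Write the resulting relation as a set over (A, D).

U ⋈ T (natural join on A): {(25, 13, 19), (25, 13, 24), (25, 13, 29), (25, 13, 38), (25, 13, 8), (25, 14, 19), (25, 14, 24), (25, 14, 29), (25, 14, 38), (25, 14, 8), (25, 17, 19), (25, 17, 24), (25, 17, 29), (25, 17, 38), (25, 17, 8), (25, 30, 19), (25, 30, 24), (25, 30, 29), (25, 30, 38), (25, 30, 8), (25, 35, 19), (25, 35, 24), (25, 35, 29), (25, 35, 38), (25, 35, 8), (25, 38, 19), (25, 38, 24), (25, 38, 29), (25, 38, 38), (25, 38, 8), (32, 12, 24), (32, 17, 24), (32, 32, 24)}
(U ⨝ T) ⋈ S (natural join on C): {(25, 17, 19, 21, 7), (25, 17, 19, 23, 35), (25, 17, 24, 21, 7), (25, 17, 24, 23, 35), (25, 17, 29, 21, 7), (25, 17, 29, 23, 35), (25, 17, 38, 21, 7), (25, 17, 38, 23, 35), (25, 17, 8, 21, 7), (25, 17, 8, 23, 35), (25, 35, 19, 38, 11), (25, 35, 19, 4, 5), (25, 35, 19, 9, 3), (25, 35, 24, 38, 11), (25, 35, 24, 4, 5), (25, 35, 24, 9, 3), (25, 35, 29, 38, 11), (25, 35, 29, 4, 5), (25, 35, 29, 9, 3), (25, 35, 38, 38, 11), (25, 35, 38, 4, 5), (25, 35, 38, 9, 3), (25, 35, 8, 38, 11), (25, 35, 8, 4, 5), (25, 35, 8, 9, 3), (25, 38, 19, 10, 36), (25, 38, 24, 10, 36), (25, 38, 29, 10, 36), (25, 38, 38, 10, 36), (25, 38, 8, 10, 36), (32, 17, 24, 21, 7), (32, 17, 24, 23, 35)}
π[D, A]: project onto (D, A) (26 duplicate(s) eliminated) → {(19, 25), (24, 25), (24, 32), (29, 25), (38, 25), (8, 25)}
σ[A < 32]: keep tuples satisfying A < 32 → {(19, 25), (24, 25), (29, 25), (38, 25), (8, 25)}
π[A, D]: project onto (A, D) → {(25, 19), (25, 24), (25, 29), (25, 38), (25, 8)}

{(25, 19), (25, 24), (25, 29), (25, 38), (25, 8)}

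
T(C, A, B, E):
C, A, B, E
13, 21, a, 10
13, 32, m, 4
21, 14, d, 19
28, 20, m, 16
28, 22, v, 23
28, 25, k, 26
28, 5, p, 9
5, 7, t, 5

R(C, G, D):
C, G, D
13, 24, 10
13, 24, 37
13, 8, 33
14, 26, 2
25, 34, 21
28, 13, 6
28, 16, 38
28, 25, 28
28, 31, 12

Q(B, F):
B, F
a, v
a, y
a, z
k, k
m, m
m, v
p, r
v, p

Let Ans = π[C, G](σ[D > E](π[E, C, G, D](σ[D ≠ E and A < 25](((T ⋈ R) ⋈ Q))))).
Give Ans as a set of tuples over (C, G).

Natural join on C: {(13, 21, a, 10, 24, 10), (13, 21, a, 10, 24, 37), (13, 21, a, 10, 8, 33), (13, 32, m, 4, 24, 10), (13, 32, m, 4, 24, 37), (13, 32, m, 4, 8, 33), (28, 20, m, 16, 13, 6), (28, 20, m, 16, 16, 38), (28, 20, m, 16, 25, 28), (28, 20, m, 16, 31, 12), (28, 22, v, 23, 13, 6), (28, 22, v, 23, 16, 38), (28, 22, v, 23, 25, 28), (28, 22, v, 23, 31, 12), (28, 25, k, 26, 13, 6), (28, 25, k, 26, 16, 38), (28, 25, k, 26, 25, 28), (28, 25, k, 26, 31, 12), (28, 5, p, 9, 13, 6), (28, 5, p, 9, 16, 38), (28, 5, p, 9, 25, 28), (28, 5, p, 9, 31, 12)}
Natural join on B: {(13, 21, a, 10, 24, 10, v), (13, 21, a, 10, 24, 10, y), (13, 21, a, 10, 24, 10, z), (13, 21, a, 10, 24, 37, v), (13, 21, a, 10, 24, 37, y), (13, 21, a, 10, 24, 37, z), (13, 21, a, 10, 8, 33, v), (13, 21, a, 10, 8, 33, y), (13, 21, a, 10, 8, 33, z), (13, 32, m, 4, 24, 10, m), (13, 32, m, 4, 24, 10, v), (13, 32, m, 4, 24, 37, m), (13, 32, m, 4, 24, 37, v), (13, 32, m, 4, 8, 33, m), (13, 32, m, 4, 8, 33, v), (28, 20, m, 16, 13, 6, m), (28, 20, m, 16, 13, 6, v), (28, 20, m, 16, 16, 38, m), (28, 20, m, 16, 16, 38, v), (28, 20, m, 16, 25, 28, m), (28, 20, m, 16, 25, 28, v), (28, 20, m, 16, 31, 12, m), (28, 20, m, 16, 31, 12, v), (28, 22, v, 23, 13, 6, p), (28, 22, v, 23, 16, 38, p), (28, 22, v, 23, 25, 28, p), (28, 22, v, 23, 31, 12, p), (28, 25, k, 26, 13, 6, k), (28, 25, k, 26, 16, 38, k), (28, 25, k, 26, 25, 28, k), (28, 25, k, 26, 31, 12, k), (28, 5, p, 9, 13, 6, r), (28, 5, p, 9, 16, 38, r), (28, 5, p, 9, 25, 28, r), (28, 5, p, 9, 31, 12, r)}
Apply σ_{D ≠ E and A < 25}; surviving tuples: {(13, 21, a, 10, 24, 37, v), (13, 21, a, 10, 24, 37, y), (13, 21, a, 10, 24, 37, z), (13, 21, a, 10, 8, 33, v), (13, 21, a, 10, 8, 33, y), (13, 21, a, 10, 8, 33, z), (28, 20, m, 16, 13, 6, m), (28, 20, m, 16, 13, 6, v), (28, 20, m, 16, 16, 38, m), (28, 20, m, 16, 16, 38, v), (28, 20, m, 16, 25, 28, m), (28, 20, m, 16, 25, 28, v), (28, 20, m, 16, 31, 12, m), (28, 20, m, 16, 31, 12, v), (28, 22, v, 23, 13, 6, p), (28, 22, v, 23, 16, 38, p), (28, 22, v, 23, 25, 28, p), (28, 22, v, 23, 31, 12, p), (28, 5, p, 9, 13, 6, r), (28, 5, p, 9, 16, 38, r), (28, 5, p, 9, 25, 28, r), (28, 5, p, 9, 31, 12, r)}
π_{E, C, G, D} gives {(10, 13, 24, 37), (10, 13, 8, 33), (16, 28, 13, 6), (16, 28, 16, 38), (16, 28, 25, 28), (16, 28, 31, 12), (23, 28, 13, 6), (23, 28, 16, 38), (23, 28, 25, 28), (23, 28, 31, 12), (9, 28, 13, 6), (9, 28, 16, 38), (9, 28, 25, 28), (9, 28, 31, 12)} (8 duplicate(s) eliminated).
Apply σ_{D > E}; surviving tuples: {(10, 13, 24, 37), (10, 13, 8, 33), (16, 28, 16, 38), (16, 28, 25, 28), (23, 28, 16, 38), (23, 28, 25, 28), (9, 28, 16, 38), (9, 28, 25, 28), (9, 28, 31, 12)}
π_{C, G} gives {(13, 24), (13, 8), (28, 16), (28, 25), (28, 31)} (4 duplicate(s) eliminated).

{(13, 24), (13, 8), (28, 16), (28, 25), (28, 31)}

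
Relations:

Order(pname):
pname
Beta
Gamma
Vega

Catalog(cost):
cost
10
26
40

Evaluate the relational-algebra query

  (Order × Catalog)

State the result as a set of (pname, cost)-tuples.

{(Beta, 10), (Beta, 26), (Beta, 40), (Gamma, 10), (Gamma, 26), (Gamma, 40), (Vega, 10), (Vega, 26), (Vega, 40)}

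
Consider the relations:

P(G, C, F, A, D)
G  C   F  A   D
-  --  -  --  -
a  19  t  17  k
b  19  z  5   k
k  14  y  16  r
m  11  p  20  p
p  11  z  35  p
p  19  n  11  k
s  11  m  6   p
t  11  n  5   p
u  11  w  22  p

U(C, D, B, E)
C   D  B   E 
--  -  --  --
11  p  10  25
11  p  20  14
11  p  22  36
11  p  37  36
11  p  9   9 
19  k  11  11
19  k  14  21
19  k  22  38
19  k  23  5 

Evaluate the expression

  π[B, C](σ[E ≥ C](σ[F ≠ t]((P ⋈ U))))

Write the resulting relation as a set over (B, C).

P ⋈ U (natural join on C, D): {(a, 19, t, 17, k, 11, 11), (a, 19, t, 17, k, 14, 21), (a, 19, t, 17, k, 22, 38), (a, 19, t, 17, k, 23, 5), (b, 19, z, 5, k, 11, 11), (b, 19, z, 5, k, 14, 21), (b, 19, z, 5, k, 22, 38), (b, 19, z, 5, k, 23, 5), (m, 11, p, 20, p, 10, 25), (m, 11, p, 20, p, 20, 14), (m, 11, p, 20, p, 22, 36), (m, 11, p, 20, p, 37, 36), (m, 11, p, 20, p, 9, 9), (p, 11, z, 35, p, 10, 25), (p, 11, z, 35, p, 20, 14), (p, 11, z, 35, p, 22, 36), (p, 11, z, 35, p, 37, 36), (p, 11, z, 35, p, 9, 9), (p, 19, n, 11, k, 11, 11), (p, 19, n, 11, k, 14, 21), (p, 19, n, 11, k, 22, 38), (p, 19, n, 11, k, 23, 5), (s, 11, m, 6, p, 10, 25), (s, 11, m, 6, p, 20, 14), (s, 11, m, 6, p, 22, 36), (s, 11, m, 6, p, 37, 36), (s, 11, m, 6, p, 9, 9), (t, 11, n, 5, p, 10, 25), (t, 11, n, 5, p, 20, 14), (t, 11, n, 5, p, 22, 36), (t, 11, n, 5, p, 37, 36), (t, 11, n, 5, p, 9, 9), (u, 11, w, 22, p, 10, 25), (u, 11, w, 22, p, 20, 14), (u, 11, w, 22, p, 22, 36), (u, 11, w, 22, p, 37, 36), (u, 11, w, 22, p, 9, 9)}
Filtering on F ≠ t leaves {(b, 19, z, 5, k, 11, 11), (b, 19, z, 5, k, 14, 21), (b, 19, z, 5, k, 22, 38), (b, 19, z, 5, k, 23, 5), (m, 11, p, 20, p, 10, 25), (m, 11, p, 20, p, 20, 14), (m, 11, p, 20, p, 22, 36), (m, 11, p, 20, p, 37, 36), (m, 11, p, 20, p, 9, 9), (p, 11, z, 35, p, 10, 25), (p, 11, z, 35, p, 20, 14), (p, 11, z, 35, p, 22, 36), (p, 11, z, 35, p, 37, 36), (p, 11, z, 35, p, 9, 9), (p, 19, n, 11, k, 11, 11), (p, 19, n, 11, k, 14, 21), (p, 19, n, 11, k, 22, 38), (p, 19, n, 11, k, 23, 5), (s, 11, m, 6, p, 10, 25), (s, 11, m, 6, p, 20, 14), (s, 11, m, 6, p, 22, 36), (s, 11, m, 6, p, 37, 36), (s, 11, m, 6, p, 9, 9), (t, 11, n, 5, p, 10, 25), (t, 11, n, 5, p, 20, 14), (t, 11, n, 5, p, 22, 36), (t, 11, n, 5, p, 37, 36), (t, 11, n, 5, p, 9, 9), (u, 11, w, 22, p, 10, 25), (u, 11, w, 22, p, 20, 14), (u, 11, w, 22, p, 22, 36), (u, 11, w, 22, p, 37, 36), (u, 11, w, 22, p, 9, 9)}.
Filtering on E ≥ C leaves {(b, 19, z, 5, k, 14, 21), (b, 19, z, 5, k, 22, 38), (m, 11, p, 20, p, 10, 25), (m, 11, p, 20, p, 20, 14), (m, 11, p, 20, p, 22, 36), (m, 11, p, 20, p, 37, 36), (p, 11, z, 35, p, 10, 25), (p, 11, z, 35, p, 20, 14), (p, 11, z, 35, p, 22, 36), (p, 11, z, 35, p, 37, 36), (p, 19, n, 11, k, 14, 21), (p, 19, n, 11, k, 22, 38), (s, 11, m, 6, p, 10, 25), (s, 11, m, 6, p, 20, 14), (s, 11, m, 6, p, 22, 36), (s, 11, m, 6, p, 37, 36), (t, 11, n, 5, p, 10, 25), (t, 11, n, 5, p, 20, 14), (t, 11, n, 5, p, 22, 36), (t, 11, n, 5, p, 37, 36), (u, 11, w, 22, p, 10, 25), (u, 11, w, 22, p, 20, 14), (u, 11, w, 22, p, 22, 36), (u, 11, w, 22, p, 37, 36)}.
π_{B, C} gives {(10, 11), (14, 19), (20, 11), (22, 11), (22, 19), (37, 11)} (18 duplicate(s) eliminated).

{(10, 11), (14, 19), (20, 11), (22, 11), (22, 19), (37, 11)}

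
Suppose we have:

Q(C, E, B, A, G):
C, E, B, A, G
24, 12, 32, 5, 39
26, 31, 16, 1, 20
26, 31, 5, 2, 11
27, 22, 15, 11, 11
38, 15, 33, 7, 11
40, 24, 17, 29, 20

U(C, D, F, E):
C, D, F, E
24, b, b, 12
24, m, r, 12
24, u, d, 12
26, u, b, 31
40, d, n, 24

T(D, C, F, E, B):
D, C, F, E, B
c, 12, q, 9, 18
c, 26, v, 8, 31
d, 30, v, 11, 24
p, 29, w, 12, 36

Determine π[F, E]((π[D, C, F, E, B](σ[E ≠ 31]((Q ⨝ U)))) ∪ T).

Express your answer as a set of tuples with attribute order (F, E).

{(b, 12), (d, 12), (n, 24), (q, 9), (r, 12), (v, 11), (v, 8), (w, 12)}

Natural join on C, E: {(24, 12, 32, 5, 39, b, b), (24, 12, 32, 5, 39, m, r), (24, 12, 32, 5, 39, u, d), (26, 31, 16, 1, 20, u, b), (26, 31, 5, 2, 11, u, b), (40, 24, 17, 29, 20, d, n)}
Filtering on E ≠ 31 leaves {(24, 12, 32, 5, 39, b, b), (24, 12, 32, 5, 39, m, r), (24, 12, 32, 5, 39, u, d), (40, 24, 17, 29, 20, d, n)}.
Keep only column(s) D, C, F, E, B: {(b, 24, b, 12, 32), (d, 40, n, 24, 17), (m, 24, r, 12, 32), (u, 24, d, 12, 32)}
Taking the union: {(b, 24, b, 12, 32), (c, 12, q, 9, 18), (c, 26, v, 8, 31), (d, 30, v, 11, 24), (d, 40, n, 24, 17), (m, 24, r, 12, 32), (p, 29, w, 12, 36), (u, 24, d, 12, 32)}
Keep only column(s) F, E: {(b, 12), (d, 12), (n, 24), (q, 9), (r, 12), (v, 11), (v, 8), (w, 12)}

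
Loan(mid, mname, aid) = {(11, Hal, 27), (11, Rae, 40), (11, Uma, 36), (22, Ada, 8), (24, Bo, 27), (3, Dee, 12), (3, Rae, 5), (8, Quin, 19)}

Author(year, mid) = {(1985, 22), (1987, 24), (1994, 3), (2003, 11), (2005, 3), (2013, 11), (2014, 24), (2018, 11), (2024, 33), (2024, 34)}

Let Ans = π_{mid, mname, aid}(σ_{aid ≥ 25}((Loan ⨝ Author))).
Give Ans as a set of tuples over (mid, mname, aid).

{(11, Hal, 27), (11, Rae, 40), (11, Uma, 36), (24, Bo, 27)}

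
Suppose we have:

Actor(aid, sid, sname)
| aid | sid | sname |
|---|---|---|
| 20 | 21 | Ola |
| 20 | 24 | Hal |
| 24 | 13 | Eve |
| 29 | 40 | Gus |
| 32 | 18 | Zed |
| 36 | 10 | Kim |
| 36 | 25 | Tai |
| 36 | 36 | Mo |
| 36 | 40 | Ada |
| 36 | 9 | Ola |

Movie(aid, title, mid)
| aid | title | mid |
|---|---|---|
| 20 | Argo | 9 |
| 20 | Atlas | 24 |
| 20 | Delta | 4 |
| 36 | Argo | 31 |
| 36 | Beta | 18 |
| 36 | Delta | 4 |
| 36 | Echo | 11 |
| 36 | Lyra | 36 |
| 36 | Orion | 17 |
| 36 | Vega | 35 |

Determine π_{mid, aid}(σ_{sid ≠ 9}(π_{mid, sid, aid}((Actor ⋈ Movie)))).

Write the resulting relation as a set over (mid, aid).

{(11, 36), (17, 36), (18, 36), (24, 20), (31, 36), (35, 36), (36, 36), (4, 20), (4, 36), (9, 20)}

Natural join on aid: {(20, 21, Ola, Argo, 9), (20, 21, Ola, Atlas, 24), (20, 21, Ola, Delta, 4), (20, 24, Hal, Argo, 9), (20, 24, Hal, Atlas, 24), (20, 24, Hal, Delta, 4), (36, 10, Kim, Argo, 31), (36, 10, Kim, Beta, 18), (36, 10, Kim, Delta, 4), (36, 10, Kim, Echo, 11), (36, 10, Kim, Lyra, 36), (36, 10, Kim, Orion, 17), (36, 10, Kim, Vega, 35), (36, 25, Tai, Argo, 31), (36, 25, Tai, Beta, 18), (36, 25, Tai, Delta, 4), (36, 25, Tai, Echo, 11), (36, 25, Tai, Lyra, 36), (36, 25, Tai, Orion, 17), (36, 25, Tai, Vega, 35), (36, 36, Mo, Argo, 31), (36, 36, Mo, Beta, 18), (36, 36, Mo, Delta, 4), (36, 36, Mo, Echo, 11), (36, 36, Mo, Lyra, 36), (36, 36, Mo, Orion, 17), (36, 36, Mo, Vega, 35), (36, 40, Ada, Argo, 31), (36, 40, Ada, Beta, 18), (36, 40, Ada, Delta, 4), (36, 40, Ada, Echo, 11), (36, 40, Ada, Lyra, 36), (36, 40, Ada, Orion, 17), (36, 40, Ada, Vega, 35), (36, 9, Ola, Argo, 31), (36, 9, Ola, Beta, 18), (36, 9, Ola, Delta, 4), (36, 9, Ola, Echo, 11), (36, 9, Ola, Lyra, 36), (36, 9, Ola, Orion, 17), (36, 9, Ola, Vega, 35)}
Projecting to mid, sid, aid: {(11, 10, 36), (11, 25, 36), (11, 36, 36), (11, 40, 36), (11, 9, 36), (17, 10, 36), (17, 25, 36), (17, 36, 36), (17, 40, 36), (17, 9, 36), (18, 10, 36), (18, 25, 36), (18, 36, 36), (18, 40, 36), (18, 9, 36), (24, 21, 20), (24, 24, 20), (31, 10, 36), (31, 25, 36), (31, 36, 36), (31, 40, 36), (31, 9, 36), (35, 10, 36), (35, 25, 36), (35, 36, 36), (35, 40, 36), (35, 9, 36), (36, 10, 36), (36, 25, 36), (36, 36, 36), (36, 40, 36), (36, 9, 36), (4, 10, 36), (4, 21, 20), (4, 24, 20), (4, 25, 36), (4, 36, 36), (4, 40, 36), (4, 9, 36), (9, 21, 20), (9, 24, 20)}
Selection sid ≠ 9: {(11, 10, 36), (11, 25, 36), (11, 36, 36), (11, 40, 36), (17, 10, 36), (17, 25, 36), (17, 36, 36), (17, 40, 36), (18, 10, 36), (18, 25, 36), (18, 36, 36), (18, 40, 36), (24, 21, 20), (24, 24, 20), (31, 10, 36), (31, 25, 36), (31, 36, 36), (31, 40, 36), (35, 10, 36), (35, 25, 36), (35, 36, 36), (35, 40, 36), (36, 10, 36), (36, 25, 36), (36, 36, 36), (36, 40, 36), (4, 10, 36), (4, 21, 20), (4, 24, 20), (4, 25, 36), (4, 36, 36), (4, 40, 36), (9, 21, 20), (9, 24, 20)}
Projecting to mid, aid (24 duplicate(s) eliminated): {(11, 36), (17, 36), (18, 36), (24, 20), (31, 36), (35, 36), (36, 36), (4, 20), (4, 36), (9, 20)}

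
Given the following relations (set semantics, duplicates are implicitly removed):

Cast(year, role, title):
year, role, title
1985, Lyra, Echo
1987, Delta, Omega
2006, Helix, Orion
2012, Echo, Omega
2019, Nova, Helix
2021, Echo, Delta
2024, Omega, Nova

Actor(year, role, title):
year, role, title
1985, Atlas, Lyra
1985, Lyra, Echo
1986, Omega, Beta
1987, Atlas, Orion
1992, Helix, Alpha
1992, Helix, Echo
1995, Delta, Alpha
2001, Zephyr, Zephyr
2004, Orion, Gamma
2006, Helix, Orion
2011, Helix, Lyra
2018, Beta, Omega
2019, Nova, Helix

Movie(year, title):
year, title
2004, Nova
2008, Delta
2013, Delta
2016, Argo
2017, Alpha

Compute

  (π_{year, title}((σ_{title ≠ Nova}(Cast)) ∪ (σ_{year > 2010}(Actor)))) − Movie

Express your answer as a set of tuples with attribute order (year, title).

σ[title ≠ Nova]: keep tuples satisfying title ≠ Nova → {(1985, Lyra, Echo), (1987, Delta, Omega), (2006, Helix, Orion), (2012, Echo, Omega), (2019, Nova, Helix), (2021, Echo, Delta)}
σ[year > 2010]: keep tuples satisfying year > 2010 → {(2011, Helix, Lyra), (2018, Beta, Omega), (2019, Nova, Helix)}
Set union of the two operands is {(1985, Lyra, Echo), (1987, Delta, Omega), (2006, Helix, Orion), (2011, Helix, Lyra), (2012, Echo, Omega), (2018, Beta, Omega), (2019, Nova, Helix), (2021, Echo, Delta)}.
Keep only column(s) year, title: {(1985, Echo), (1987, Omega), (2006, Orion), (2011, Lyra), (2012, Omega), (2018, Omega), (2019, Helix), (2021, Delta)}
Set difference of the two operands is {(1985, Echo), (1987, Omega), (2006, Orion), (2011, Lyra), (2012, Omega), (2018, Omega), (2019, Helix), (2021, Delta)}.

{(1985, Echo), (1987, Omega), (2006, Orion), (2011, Lyra), (2012, Omega), (2018, Omega), (2019, Helix), (2021, Delta)}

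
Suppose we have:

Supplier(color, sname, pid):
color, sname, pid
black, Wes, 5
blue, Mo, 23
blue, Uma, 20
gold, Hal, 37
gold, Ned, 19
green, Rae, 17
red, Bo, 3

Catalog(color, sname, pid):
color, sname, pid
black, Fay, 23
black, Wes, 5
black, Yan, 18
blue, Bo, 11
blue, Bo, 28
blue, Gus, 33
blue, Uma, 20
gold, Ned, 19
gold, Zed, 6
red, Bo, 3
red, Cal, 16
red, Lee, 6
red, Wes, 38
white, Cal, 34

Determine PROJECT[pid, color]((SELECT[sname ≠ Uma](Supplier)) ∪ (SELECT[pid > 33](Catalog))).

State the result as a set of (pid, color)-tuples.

Apply σ_{sname ≠ Uma}; surviving tuples: {(black, Wes, 5), (blue, Mo, 23), (gold, Hal, 37), (gold, Ned, 19), (green, Rae, 17), (red, Bo, 3)}
Apply σ_{pid > 33}; surviving tuples: {(red, Wes, 38), (white, Cal, 34)}
Set union of the two operands is {(black, Wes, 5), (blue, Mo, 23), (gold, Hal, 37), (gold, Ned, 19), (green, Rae, 17), (red, Bo, 3), (red, Wes, 38), (white, Cal, 34)}.
Projecting to pid, color: {(17, green), (19, gold), (23, blue), (3, red), (34, white), (37, gold), (38, red), (5, black)}

{(17, green), (19, gold), (23, blue), (3, red), (34, white), (37, gold), (38, red), (5, black)}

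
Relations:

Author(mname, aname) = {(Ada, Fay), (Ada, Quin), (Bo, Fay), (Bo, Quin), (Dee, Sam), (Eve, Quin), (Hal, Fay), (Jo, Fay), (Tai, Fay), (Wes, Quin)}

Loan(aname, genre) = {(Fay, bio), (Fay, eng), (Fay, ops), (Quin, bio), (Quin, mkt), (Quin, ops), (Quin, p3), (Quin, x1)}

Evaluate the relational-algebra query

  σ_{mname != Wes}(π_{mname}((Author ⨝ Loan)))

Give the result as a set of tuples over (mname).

{Ada, Bo, Eve, Hal, Jo, Tai}

Natural join on aname: {(Ada, Fay, bio), (Ada, Fay, eng), (Ada, Fay, ops), (Ada, Quin, bio), (Ada, Quin, mkt), (Ada, Quin, ops), (Ada, Quin, p3), (Ada, Quin, x1), (Bo, Fay, bio), (Bo, Fay, eng), (Bo, Fay, ops), (Bo, Quin, bio), (Bo, Quin, mkt), (Bo, Quin, ops), (Bo, Quin, p3), (Bo, Quin, x1), (Eve, Quin, bio), (Eve, Quin, mkt), (Eve, Quin, ops), (Eve, Quin, p3), (Eve, Quin, x1), (Hal, Fay, bio), (Hal, Fay, eng), (Hal, Fay, ops), (Jo, Fay, bio), (Jo, Fay, eng), (Jo, Fay, ops), (Tai, Fay, bio), (Tai, Fay, eng), (Tai, Fay, ops), (Wes, Quin, bio), (Wes, Quin, mkt), (Wes, Quin, ops), (Wes, Quin, p3), (Wes, Quin, x1)}
π_{mname} gives {Ada, Bo, Eve, Hal, Jo, Tai, Wes} (28 duplicate(s) eliminated).
Selection mname != Wes: {Ada, Bo, Eve, Hal, Jo, Tai}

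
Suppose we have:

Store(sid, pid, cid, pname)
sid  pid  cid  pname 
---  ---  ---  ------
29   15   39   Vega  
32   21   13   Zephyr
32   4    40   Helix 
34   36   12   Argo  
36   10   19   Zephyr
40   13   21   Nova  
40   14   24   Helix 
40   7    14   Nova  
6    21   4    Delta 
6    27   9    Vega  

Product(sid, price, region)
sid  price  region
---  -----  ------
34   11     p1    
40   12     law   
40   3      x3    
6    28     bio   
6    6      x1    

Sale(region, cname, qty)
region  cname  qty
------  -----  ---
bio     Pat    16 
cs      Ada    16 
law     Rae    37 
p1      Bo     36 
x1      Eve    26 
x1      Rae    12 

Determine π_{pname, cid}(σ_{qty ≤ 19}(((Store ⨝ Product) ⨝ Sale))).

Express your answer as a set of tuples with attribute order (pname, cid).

{(Delta, 4), (Vega, 9)}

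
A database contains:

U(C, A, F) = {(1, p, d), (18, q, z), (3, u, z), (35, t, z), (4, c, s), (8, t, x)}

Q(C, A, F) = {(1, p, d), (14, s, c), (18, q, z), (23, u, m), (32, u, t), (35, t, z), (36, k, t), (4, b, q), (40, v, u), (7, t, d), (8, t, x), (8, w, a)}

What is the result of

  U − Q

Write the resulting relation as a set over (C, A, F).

{(3, u, z), (4, c, s)}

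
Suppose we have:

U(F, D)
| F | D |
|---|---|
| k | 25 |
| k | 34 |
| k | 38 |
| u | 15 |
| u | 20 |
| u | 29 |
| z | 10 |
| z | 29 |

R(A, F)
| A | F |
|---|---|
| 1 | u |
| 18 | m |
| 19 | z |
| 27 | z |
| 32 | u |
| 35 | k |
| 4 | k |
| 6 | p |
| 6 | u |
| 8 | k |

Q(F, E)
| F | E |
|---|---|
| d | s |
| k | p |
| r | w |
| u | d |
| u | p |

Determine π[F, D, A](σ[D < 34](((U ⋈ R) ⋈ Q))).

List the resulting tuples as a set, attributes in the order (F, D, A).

U ⋈ R (natural join on F): {(k, 25, 35), (k, 25, 4), (k, 25, 8), (k, 34, 35), (k, 34, 4), (k, 34, 8), (k, 38, 35), (k, 38, 4), (k, 38, 8), (u, 15, 1), (u, 15, 32), (u, 15, 6), (u, 20, 1), (u, 20, 32), (u, 20, 6), (u, 29, 1), (u, 29, 32), (u, 29, 6), (z, 10, 19), (z, 10, 27), (z, 29, 19), (z, 29, 27)}
(U ⋈ R) ⋈ Q (natural join on F): {(k, 25, 35, p), (k, 25, 4, p), (k, 25, 8, p), (k, 34, 35, p), (k, 34, 4, p), (k, 34, 8, p), (k, 38, 35, p), (k, 38, 4, p), (k, 38, 8, p), (u, 15, 1, d), (u, 15, 1, p), (u, 15, 32, d), (u, 15, 32, p), (u, 15, 6, d), (u, 15, 6, p), (u, 20, 1, d), (u, 20, 1, p), (u, 20, 32, d), (u, 20, 32, p), (u, 20, 6, d), (u, 20, 6, p), (u, 29, 1, d), (u, 29, 1, p), (u, 29, 32, d), (u, 29, 32, p), (u, 29, 6, d), (u, 29, 6, p)}
Filtering on D < 34 leaves {(k, 25, 35, p), (k, 25, 4, p), (k, 25, 8, p), (u, 15, 1, d), (u, 15, 1, p), (u, 15, 32, d), (u, 15, 32, p), (u, 15, 6, d), (u, 15, 6, p), (u, 20, 1, d), (u, 20, 1, p), (u, 20, 32, d), (u, 20, 32, p), (u, 20, 6, d), (u, 20, 6, p), (u, 29, 1, d), (u, 29, 1, p), (u, 29, 32, d), (u, 29, 32, p), (u, 29, 6, d), (u, 29, 6, p)}.
Keep only column(s) F, D, A (9 duplicate(s) eliminated): {(k, 25, 35), (k, 25, 4), (k, 25, 8), (u, 15, 1), (u, 15, 32), (u, 15, 6), (u, 20, 1), (u, 20, 32), (u, 20, 6), (u, 29, 1), (u, 29, 32), (u, 29, 6)}

{(k, 25, 35), (k, 25, 4), (k, 25, 8), (u, 15, 1), (u, 15, 32), (u, 15, 6), (u, 20, 1), (u, 20, 32), (u, 20, 6), (u, 29, 1), (u, 29, 32), (u, 29, 6)}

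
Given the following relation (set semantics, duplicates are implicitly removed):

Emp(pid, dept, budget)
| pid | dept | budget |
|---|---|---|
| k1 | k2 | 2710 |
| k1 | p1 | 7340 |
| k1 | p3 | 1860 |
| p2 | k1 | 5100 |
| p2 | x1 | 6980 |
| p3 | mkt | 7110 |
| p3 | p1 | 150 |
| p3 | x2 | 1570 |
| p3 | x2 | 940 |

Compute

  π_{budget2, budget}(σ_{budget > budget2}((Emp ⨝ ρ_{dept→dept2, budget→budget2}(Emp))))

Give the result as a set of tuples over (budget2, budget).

ρ[dept→dept2, budget→budget2]: schema becomes (pid, dept2, budget2); tuples unchanged.
Natural join on pid: {(k1, k2, 2710, k2, 2710), (k1, k2, 2710, p1, 7340), (k1, k2, 2710, p3, 1860), (k1, p1, 7340, k2, 2710), (k1, p1, 7340, p1, 7340), (k1, p1, 7340, p3, 1860), (k1, p3, 1860, k2, 2710), (k1, p3, 1860, p1, 7340), (k1, p3, 1860, p3, 1860), (p2, k1, 5100, k1, 5100), (p2, k1, 5100, x1, 6980), (p2, x1, 6980, k1, 5100), (p2, x1, 6980, x1, 6980), (p3, mkt, 7110, mkt, 7110), (p3, mkt, 7110, p1, 150), (p3, mkt, 7110, x2, 1570), (p3, mkt, 7110, x2, 940), (p3, p1, 150, mkt, 7110), (p3, p1, 150, p1, 150), (p3, p1, 150, x2, 1570), (p3, p1, 150, x2, 940), (p3, x2, 1570, mkt, 7110), (p3, x2, 1570, p1, 150), (p3, x2, 1570, x2, 1570), (p3, x2, 1570, x2, 940), (p3, x2, 940, mkt, 7110), (p3, x2, 940, p1, 150), (p3, x2, 940, x2, 1570), (p3, x2, 940, x2, 940)}
σ[budget > budget2]: keep tuples satisfying budget > budget2 → {(k1, k2, 2710, p3, 1860), (k1, p1, 7340, k2, 2710), (k1, p1, 7340, p3, 1860), (p2, x1, 6980, k1, 5100), (p3, mkt, 7110, p1, 150), (p3, mkt, 7110, x2, 1570), (p3, mkt, 7110, x2, 940), (p3, x2, 1570, p1, 150), (p3, x2, 1570, x2, 940), (p3, x2, 940, p1, 150)}
π_{budget2, budget} gives {(150, 1570), (150, 7110), (150, 940), (1570, 7110), (1860, 2710), (1860, 7340), (2710, 7340), (5100, 6980), (940, 1570), (940, 7110)}.

{(150, 1570), (150, 7110), (150, 940), (1570, 7110), (1860, 2710), (1860, 7340), (2710, 7340), (5100, 6980), (940, 1570), (940, 7110)}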